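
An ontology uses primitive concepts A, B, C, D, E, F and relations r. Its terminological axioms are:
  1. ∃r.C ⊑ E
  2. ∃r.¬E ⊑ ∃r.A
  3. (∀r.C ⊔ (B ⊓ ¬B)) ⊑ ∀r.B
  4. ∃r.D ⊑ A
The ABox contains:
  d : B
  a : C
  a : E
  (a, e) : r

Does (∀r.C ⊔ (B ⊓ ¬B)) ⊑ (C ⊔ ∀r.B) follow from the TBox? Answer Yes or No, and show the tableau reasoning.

1. (∀r.C ⊔ (B ⊓ ¬B)) ⊑ (C ⊔ ∀r.B)  ⇔  ((∀r.C ⊔ (B ⊓ ¬B)) ⊓ (¬C ⊓ ∃r.¬B)) unsat w.r.t. T
   all branches close; clash {B, ¬B} at x₀
2. Hence (∀r.C ⊔ (B ⊓ ¬B)) ⊑ (C ⊔ ∀r.B): entailed.

Yes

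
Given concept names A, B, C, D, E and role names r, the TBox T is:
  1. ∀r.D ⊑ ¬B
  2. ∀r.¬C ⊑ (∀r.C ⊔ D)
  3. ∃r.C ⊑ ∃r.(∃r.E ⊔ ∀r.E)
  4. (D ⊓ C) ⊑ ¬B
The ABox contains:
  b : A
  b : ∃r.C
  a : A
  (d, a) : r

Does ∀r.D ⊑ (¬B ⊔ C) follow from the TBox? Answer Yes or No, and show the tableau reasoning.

Yes

1. ∀r.D ⊑ (¬B ⊔ C)  ⇔  (∀r.D ⊓ (B ⊓ ¬C)) unsat w.r.t. T
   all branches close; clash {B, ¬B} at x₀
2. Hence ∀r.D ⊑ (¬B ⊔ C): entailed.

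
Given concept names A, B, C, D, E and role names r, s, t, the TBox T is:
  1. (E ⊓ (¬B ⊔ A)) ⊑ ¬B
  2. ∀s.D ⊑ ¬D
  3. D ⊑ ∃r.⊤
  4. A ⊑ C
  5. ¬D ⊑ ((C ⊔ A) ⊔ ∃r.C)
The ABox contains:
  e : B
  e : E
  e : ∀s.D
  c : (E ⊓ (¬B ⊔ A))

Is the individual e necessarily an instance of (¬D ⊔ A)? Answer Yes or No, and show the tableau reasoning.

1. e : (¬D ⊔ A)?  L(e) = {B, E, ∀s.D} ∪ {(D ⊓ ¬A)}
   clash {D, ¬D} at e — e ∈ (¬D ⊔ A)
2. Hence e : (¬D ⊔ A): entailed.

Yes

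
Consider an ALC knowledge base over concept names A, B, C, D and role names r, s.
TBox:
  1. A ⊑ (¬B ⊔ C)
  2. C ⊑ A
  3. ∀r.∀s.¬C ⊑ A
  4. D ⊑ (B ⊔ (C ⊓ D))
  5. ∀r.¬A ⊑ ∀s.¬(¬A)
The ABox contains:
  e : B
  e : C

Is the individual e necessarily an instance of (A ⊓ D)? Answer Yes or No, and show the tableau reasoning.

No

1. e : (A ⊓ D)?  L(e) = {B, C} ∪ {(¬A ⊔ ¬D)}
   apply at e: C⊑A
   open: L(e) ⊇ {A, B, C, ¬D, ∃r.A} (+ ∃-successors) — e ∉ (A ⊓ D) possible
2. Hence e : (A ⊓ D): not entailed.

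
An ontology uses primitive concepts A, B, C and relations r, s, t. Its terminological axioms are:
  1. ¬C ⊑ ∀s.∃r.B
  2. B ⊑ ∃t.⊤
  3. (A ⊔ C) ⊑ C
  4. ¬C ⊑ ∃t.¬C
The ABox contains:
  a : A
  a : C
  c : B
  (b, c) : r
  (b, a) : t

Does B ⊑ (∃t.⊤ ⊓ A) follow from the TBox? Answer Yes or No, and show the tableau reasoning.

No

1. B ⊑ (∃t.⊤ ⊓ A)  ⇔  (B ⊓ (∀t.⊥ ⊔ ¬A)) unsat w.r.t. T
   apply at x₀: B⊑∃t.⊤
   open: L(x₀) ⊇ {B, ¬A, ¬C, ∀s.∃r.B, ∃t.¬C, …} (+ ∃-successors)
2. Hence B ⊑ (∃t.⊤ ⊓ A): not entailed.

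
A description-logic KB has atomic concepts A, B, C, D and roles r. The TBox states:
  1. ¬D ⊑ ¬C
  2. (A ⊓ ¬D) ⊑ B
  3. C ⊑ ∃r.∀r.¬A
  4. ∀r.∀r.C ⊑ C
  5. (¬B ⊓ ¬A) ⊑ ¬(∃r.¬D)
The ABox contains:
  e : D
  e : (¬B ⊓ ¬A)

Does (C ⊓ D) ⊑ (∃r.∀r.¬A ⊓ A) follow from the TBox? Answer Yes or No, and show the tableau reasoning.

1. (C ⊓ D) ⊑ (∃r.∀r.¬A ⊓ A)  ⇔  ((C ⊓ D) ⊓ (∀r.∃r.A ⊔ ¬A)) unsat w.r.t. T
   apply at x₀: C⊑∃r.∀r.¬A
   open: L(x₀) ⊇ {B, C, D, ¬A, ∃r.∀r.¬A} (+ ∃-successors)
2. Hence (C ⊓ D) ⊑ (∃r.∀r.¬A ⊓ A): not entailed.

No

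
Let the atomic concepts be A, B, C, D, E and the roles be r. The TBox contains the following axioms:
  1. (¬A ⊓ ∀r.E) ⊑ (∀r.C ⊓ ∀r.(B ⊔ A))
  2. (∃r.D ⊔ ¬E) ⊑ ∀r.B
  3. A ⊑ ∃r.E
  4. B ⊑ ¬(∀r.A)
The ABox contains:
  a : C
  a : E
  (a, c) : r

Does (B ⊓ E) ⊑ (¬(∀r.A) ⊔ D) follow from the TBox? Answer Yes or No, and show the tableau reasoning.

Yes

1. (B ⊓ E) ⊑ (¬(∀r.A) ⊔ D)  ⇔  ((B ⊓ E) ⊓ (∀r.A ⊓ ¬D)) unsat w.r.t. T
   all branches close; clash {A, ¬A} at an ∃-successor
2. Hence (B ⊓ E) ⊑ (¬(∀r.A) ⊔ D): entailed.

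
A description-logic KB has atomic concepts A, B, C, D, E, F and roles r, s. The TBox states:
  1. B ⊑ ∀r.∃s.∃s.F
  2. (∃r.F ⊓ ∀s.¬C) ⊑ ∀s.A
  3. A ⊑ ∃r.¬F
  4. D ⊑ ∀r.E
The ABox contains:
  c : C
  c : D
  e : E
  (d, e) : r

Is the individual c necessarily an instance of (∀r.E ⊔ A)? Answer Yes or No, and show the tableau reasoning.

1. c : (∀r.E ⊔ A)?  L(c) = {C, D} ∪ {(∃r.¬E ⊓ ¬A)}
   clash {E, ¬E} at an ∃-successor — c ∈ (∀r.E ⊔ A)
2. Hence c : (∀r.E ⊔ A): entailed.

Yes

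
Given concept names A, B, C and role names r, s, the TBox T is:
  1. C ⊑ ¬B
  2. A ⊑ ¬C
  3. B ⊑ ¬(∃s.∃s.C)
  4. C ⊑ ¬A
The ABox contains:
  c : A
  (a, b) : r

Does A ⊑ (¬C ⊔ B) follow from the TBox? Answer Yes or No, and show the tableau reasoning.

1. A ⊑ (¬C ⊔ B)  ⇔  (A ⊓ (C ⊓ ¬B)) unsat w.r.t. T
   all branches close; clash {C, ¬C} at x₀
2. Hence A ⊑ (¬C ⊔ B): entailed.

Yes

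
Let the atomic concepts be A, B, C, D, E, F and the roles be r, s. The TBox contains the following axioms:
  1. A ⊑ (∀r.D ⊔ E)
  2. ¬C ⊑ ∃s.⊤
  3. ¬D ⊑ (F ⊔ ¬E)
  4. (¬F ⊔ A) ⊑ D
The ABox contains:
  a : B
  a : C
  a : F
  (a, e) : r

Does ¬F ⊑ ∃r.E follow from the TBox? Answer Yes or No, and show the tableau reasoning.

1. ¬F ⊑ ∃r.E  ⇔  (¬F ⊓ ∀r.¬E) unsat w.r.t. T
   open: L(x₀) ⊇ {C, D, ¬A, ¬F, ∀r.¬E}
2. Hence ¬F ⊑ ∃r.E: not entailed.

No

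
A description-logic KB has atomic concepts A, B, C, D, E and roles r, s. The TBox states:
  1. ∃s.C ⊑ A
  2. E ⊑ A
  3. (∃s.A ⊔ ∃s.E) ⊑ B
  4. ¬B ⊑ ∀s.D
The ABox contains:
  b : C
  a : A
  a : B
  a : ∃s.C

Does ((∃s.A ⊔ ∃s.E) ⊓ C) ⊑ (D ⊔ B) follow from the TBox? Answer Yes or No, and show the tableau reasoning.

1. ((∃s.A ⊔ ∃s.E) ⊓ C) ⊑ (D ⊔ B)  ⇔  (((∃s.A ⊔ ∃s.E) ⊓ C) ⊓ (¬D ⊓ ¬B)) unsat w.r.t. T
   all branches close; clash {B, ¬B} at x₀
2. Hence ((∃s.A ⊔ ∃s.E) ⊓ C) ⊑ (D ⊔ B): entailed.

Yes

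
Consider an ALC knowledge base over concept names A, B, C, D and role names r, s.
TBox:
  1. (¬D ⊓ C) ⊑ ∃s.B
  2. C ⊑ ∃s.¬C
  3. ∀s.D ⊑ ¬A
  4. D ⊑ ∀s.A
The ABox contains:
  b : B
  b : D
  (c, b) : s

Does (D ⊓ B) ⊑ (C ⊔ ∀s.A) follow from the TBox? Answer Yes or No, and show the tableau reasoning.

1. (D ⊓ B) ⊑ (C ⊔ ∀s.A)  ⇔  ((D ⊓ B) ⊓ (¬C ⊓ ∃s.¬A)) unsat w.r.t. T
   all branches close; clash {A, ¬A} at an ∃-successor
2. Hence (D ⊓ B) ⊑ (C ⊔ ∀s.A): entailed.

Yes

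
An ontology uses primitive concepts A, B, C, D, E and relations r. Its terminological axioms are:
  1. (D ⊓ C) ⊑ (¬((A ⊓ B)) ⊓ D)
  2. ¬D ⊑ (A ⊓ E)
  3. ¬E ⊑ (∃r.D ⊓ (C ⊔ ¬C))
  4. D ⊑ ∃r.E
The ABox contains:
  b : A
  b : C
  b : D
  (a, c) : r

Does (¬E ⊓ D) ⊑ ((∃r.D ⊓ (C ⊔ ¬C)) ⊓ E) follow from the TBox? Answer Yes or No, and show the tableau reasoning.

1. (¬E ⊓ D) ⊑ ((∃r.D ⊓ (C ⊔ ¬C)) ⊓ E)  ⇔  ((¬E ⊓ D) ⊓ ((∀r.¬D ⊔ (¬C ⊓ C)) ⊔ ¬E)) unsat w.r.t. T
   apply at x₀: ¬E⊑(∃r.D ⊓ (C ⊔ ¬C)); D⊑∃r.E
   open: L(x₀) ⊇ {D, ¬C, ¬E, ∃r.D, ∃r.E} (+ ∃-successors)
2. Hence (¬E ⊓ D) ⊑ ((∃r.D ⊓ (C ⊔ ¬C)) ⊓ E): not entailed.

No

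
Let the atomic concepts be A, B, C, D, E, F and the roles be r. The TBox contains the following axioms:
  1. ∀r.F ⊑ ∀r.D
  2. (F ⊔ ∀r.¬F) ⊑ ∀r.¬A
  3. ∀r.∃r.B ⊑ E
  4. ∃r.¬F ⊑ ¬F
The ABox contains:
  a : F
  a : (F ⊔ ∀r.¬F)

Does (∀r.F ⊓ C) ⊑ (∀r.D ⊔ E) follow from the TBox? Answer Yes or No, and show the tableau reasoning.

Yes

1. (∀r.F ⊓ C) ⊑ (∀r.D ⊔ E)  ⇔  ((∀r.F ⊓ C) ⊓ (∃r.¬D ⊓ ¬E)) unsat w.r.t. T
   all branches close; clash {E, ¬E} at x₀
2. Hence (∀r.F ⊓ C) ⊑ (∀r.D ⊔ E): entailed.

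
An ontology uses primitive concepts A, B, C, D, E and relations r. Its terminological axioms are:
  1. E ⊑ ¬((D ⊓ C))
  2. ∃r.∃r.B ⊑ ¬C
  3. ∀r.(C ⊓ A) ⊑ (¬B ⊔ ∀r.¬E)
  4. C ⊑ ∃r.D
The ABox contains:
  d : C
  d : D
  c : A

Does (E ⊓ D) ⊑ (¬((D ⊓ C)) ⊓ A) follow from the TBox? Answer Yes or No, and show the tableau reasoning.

No

1. (E ⊓ D) ⊑ (¬((D ⊓ C)) ⊓ A)  ⇔  ((E ⊓ D) ⊓ ((D ⊓ C) ⊔ ¬A)) unsat w.r.t. T
   apply at x₀: E⊑¬((D ⊓ C))
   open: L(x₀) ⊇ {D, E, ¬A, ¬C, ∃r.(¬C ⊔ ¬A)} (+ ∃-successors)
2. Hence (E ⊓ D) ⊑ (¬((D ⊓ C)) ⊓ A): not entailed.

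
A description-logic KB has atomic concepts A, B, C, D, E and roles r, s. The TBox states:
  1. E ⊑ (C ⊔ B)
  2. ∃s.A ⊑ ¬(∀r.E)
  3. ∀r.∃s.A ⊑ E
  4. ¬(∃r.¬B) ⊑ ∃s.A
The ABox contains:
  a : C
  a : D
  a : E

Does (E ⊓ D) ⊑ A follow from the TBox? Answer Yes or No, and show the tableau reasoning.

1. (E ⊓ D) ⊑ A  ⇔  ((E ⊓ D) ⊓ ¬A) unsat w.r.t. T
   apply at x₀: E⊑(C ⊔ B)
   open: L(x₀) ⊇ {C, D, E, ¬A, ∀s.¬A, …} (+ ∃-successors)
2. Hence (E ⊓ D) ⊑ A: not entailed.

No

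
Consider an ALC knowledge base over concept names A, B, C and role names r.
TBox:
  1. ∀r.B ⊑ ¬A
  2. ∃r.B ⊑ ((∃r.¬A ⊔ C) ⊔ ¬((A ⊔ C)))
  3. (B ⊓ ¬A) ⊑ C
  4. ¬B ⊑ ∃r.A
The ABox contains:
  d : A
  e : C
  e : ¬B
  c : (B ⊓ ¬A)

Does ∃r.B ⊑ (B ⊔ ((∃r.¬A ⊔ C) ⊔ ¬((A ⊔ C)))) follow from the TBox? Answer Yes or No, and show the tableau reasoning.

Yes

1. ∃r.B ⊑ (B ⊔ ((∃r.¬A ⊔ C) ⊔ ¬((A ⊔ C))))  ⇔  (∃r.B ⊓ (¬B ⊓ ((∀r.A ⊓ ¬C) ⊓ (A ⊔ C)))) unsat w.r.t. T
   all branches close; clash {C, ¬C} at x₀
2. Hence ∃r.B ⊑ (B ⊔ ((∃r.¬A ⊔ C) ⊔ ¬((A ⊔ C)))): entailed.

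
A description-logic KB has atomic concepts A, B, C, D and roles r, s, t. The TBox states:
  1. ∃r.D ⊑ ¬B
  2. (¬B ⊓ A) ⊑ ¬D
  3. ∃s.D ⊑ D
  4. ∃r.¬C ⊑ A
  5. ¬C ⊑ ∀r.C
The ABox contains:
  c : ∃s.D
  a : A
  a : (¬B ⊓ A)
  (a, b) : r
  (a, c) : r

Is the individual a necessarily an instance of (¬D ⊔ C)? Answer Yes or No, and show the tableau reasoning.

1. a : (¬D ⊔ C)?  L(a) = {A, (¬B ⊓ A)} ∪ {(D ⊓ ¬C)}
   clash {D, ¬D} at a — a ∈ (¬D ⊔ C)
2. Hence a : (¬D ⊔ C): entailed.

Yes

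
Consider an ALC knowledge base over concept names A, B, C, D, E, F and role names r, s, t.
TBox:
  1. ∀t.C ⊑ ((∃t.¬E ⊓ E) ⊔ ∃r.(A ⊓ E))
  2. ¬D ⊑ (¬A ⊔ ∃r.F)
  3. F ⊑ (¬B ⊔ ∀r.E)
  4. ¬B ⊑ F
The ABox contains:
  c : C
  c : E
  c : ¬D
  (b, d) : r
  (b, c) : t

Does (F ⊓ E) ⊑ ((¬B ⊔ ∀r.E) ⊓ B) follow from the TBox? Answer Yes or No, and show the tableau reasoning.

1. (F ⊓ E) ⊑ ((¬B ⊔ ∀r.E) ⊓ B)  ⇔  ((F ⊓ E) ⊓ ((B ⊓ ∃r.¬E) ⊔ ¬B)) unsat w.r.t. T
   apply at x₀: F⊑(¬B ⊔ ∀r.E)
   open: L(x₀) ⊇ {D, E, F, ¬B, ∃t.¬C} (+ ∃-successors)
2. Hence (F ⊓ E) ⊑ ((¬B ⊔ ∀r.E) ⊓ B): not entailed.

No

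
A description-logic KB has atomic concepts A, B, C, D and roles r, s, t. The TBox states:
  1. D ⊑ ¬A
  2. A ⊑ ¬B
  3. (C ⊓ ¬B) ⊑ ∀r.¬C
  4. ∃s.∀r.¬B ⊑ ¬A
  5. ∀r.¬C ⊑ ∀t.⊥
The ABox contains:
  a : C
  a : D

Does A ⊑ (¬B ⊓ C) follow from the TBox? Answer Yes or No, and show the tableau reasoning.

No

1. A ⊑ (¬B ⊓ C)  ⇔  (A ⊓ (B ⊔ ¬C)) unsat w.r.t. T
   apply at x₀: A⊑¬B
   open: L(x₀) ⊇ {A, ¬B, ¬C, ¬D, ∀s.∃r.B, …} (+ ∃-successors)
2. Hence A ⊑ (¬B ⊓ C): not entailed.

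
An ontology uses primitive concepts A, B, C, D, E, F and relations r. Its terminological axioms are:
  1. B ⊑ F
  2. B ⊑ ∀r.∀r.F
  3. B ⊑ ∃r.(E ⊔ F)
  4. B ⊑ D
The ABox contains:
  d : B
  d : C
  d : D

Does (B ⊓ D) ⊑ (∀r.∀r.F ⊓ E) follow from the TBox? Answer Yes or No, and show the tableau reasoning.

No

1. (B ⊓ D) ⊑ (∀r.∀r.F ⊓ E)  ⇔  ((B ⊓ D) ⊓ (∃r.∃r.¬F ⊔ ¬E)) unsat w.r.t. T
   apply at x₀: B⊑F; B⊑∀r.∀r.F; B⊑∃r.(E ⊔ F)
   open: L(x₀) ⊇ {B, D, F, ¬E, ∀r.∀r.F, …} (+ ∃-successors)
2. Hence (B ⊓ D) ⊑ (∀r.∀r.F ⊓ E): not entailed.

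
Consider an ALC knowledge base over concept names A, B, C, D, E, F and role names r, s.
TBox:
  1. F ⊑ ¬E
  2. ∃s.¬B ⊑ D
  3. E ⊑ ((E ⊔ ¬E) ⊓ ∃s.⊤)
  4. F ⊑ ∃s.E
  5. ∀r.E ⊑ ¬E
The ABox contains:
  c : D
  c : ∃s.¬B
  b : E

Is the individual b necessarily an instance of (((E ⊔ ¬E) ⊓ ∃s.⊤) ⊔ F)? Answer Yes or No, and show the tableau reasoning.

Yes

1. b : (((E ⊔ ¬E) ⊓ ∃s.⊤) ⊔ F)?  L(b) = {E} ∪ {(((¬E ⊓ E) ⊔ ∀s.⊥) ⊓ ¬F)}
   clash {E, ¬E} at b — b ∈ (((E ⊔ ¬E) ⊓ ∃s.⊤) ⊔ F)
2. Hence b : (((E ⊔ ¬E) ⊓ ∃s.⊤) ⊔ F): entailed.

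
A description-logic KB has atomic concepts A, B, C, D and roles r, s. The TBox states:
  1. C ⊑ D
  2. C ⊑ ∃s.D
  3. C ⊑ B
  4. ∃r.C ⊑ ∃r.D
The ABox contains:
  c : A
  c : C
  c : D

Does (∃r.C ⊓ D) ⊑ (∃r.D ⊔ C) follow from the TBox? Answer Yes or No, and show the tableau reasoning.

1. (∃r.C ⊓ D) ⊑ (∃r.D ⊔ C)  ⇔  ((∃r.C ⊓ D) ⊓ (∀r.¬D ⊓ ¬C)) unsat w.r.t. T
   all branches close; clash {D, ¬D} at an ∃-successor
2. Hence (∃r.C ⊓ D) ⊑ (∃r.D ⊔ C): entailed.

Yes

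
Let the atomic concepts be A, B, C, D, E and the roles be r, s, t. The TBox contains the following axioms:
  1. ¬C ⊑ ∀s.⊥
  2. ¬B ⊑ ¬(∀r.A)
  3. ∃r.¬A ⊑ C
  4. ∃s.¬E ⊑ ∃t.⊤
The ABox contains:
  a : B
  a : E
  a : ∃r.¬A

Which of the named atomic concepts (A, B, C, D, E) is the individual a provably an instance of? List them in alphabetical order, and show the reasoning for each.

{B, C, E}

1. a : A?  L(a) = {B, E, ∃r.¬A} ∪ {¬A}
   apply at a: ∃r.¬A⊑C
   open: L(a) ⊇ {B, C, E, ¬A, ∀s.E, …} (+ ∃-successors) — a ∉ A possible
2. a : B?  L(a) = {B, E, ∃r.¬A} ∪ {¬B}
   clash {B, ¬B} at a — a ∈ B
3. a : C?  L(a) = {B, E, ∃r.¬A} ∪ {¬C}
   clash {C, ¬C} at a — a ∈ C
4. a : D?  L(a) = {B, E, ∃r.¬A} ∪ {¬D}
   apply at a: ∃r.¬A⊑C
   open: L(a) ⊇ {B, C, E, ¬D, ∀s.E, …} (+ ∃-successors) — a ∉ D possible
5. a : E?  L(a) = {B, E, ∃r.¬A} ∪ {¬E}
   clash {E, ¬E} at a — a ∈ E
6. Entailed for a: {B, C, E}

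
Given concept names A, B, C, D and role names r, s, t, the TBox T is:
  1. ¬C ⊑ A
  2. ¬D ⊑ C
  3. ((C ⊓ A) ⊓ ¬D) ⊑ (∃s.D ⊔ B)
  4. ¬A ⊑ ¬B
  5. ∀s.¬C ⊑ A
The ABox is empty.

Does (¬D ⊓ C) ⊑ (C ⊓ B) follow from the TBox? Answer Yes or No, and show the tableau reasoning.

1. (¬D ⊓ C) ⊑ (C ⊓ B)  ⇔  ((¬D ⊓ C) ⊓ (¬C ⊔ ¬B)) unsat w.r.t. T
   open: L(x₀) ⊇ {A, C, ¬B, ¬D, ∃s.D} (+ ∃-successors)
2. Hence (¬D ⊓ C) ⊑ (C ⊓ B): not entailed.

No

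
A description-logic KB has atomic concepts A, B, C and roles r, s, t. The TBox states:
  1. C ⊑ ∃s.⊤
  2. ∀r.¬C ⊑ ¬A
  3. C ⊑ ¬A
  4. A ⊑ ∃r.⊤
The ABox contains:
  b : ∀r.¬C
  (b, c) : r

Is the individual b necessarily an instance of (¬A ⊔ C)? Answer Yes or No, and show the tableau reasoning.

Yes

1. b : (¬A ⊔ C)?  L(b) = {∀r.¬C} ∪ {(A ⊓ ¬C)}
   clash {A, ¬A} at b — b ∈ (¬A ⊔ C)
2. Hence b : (¬A ⊔ C): entailed.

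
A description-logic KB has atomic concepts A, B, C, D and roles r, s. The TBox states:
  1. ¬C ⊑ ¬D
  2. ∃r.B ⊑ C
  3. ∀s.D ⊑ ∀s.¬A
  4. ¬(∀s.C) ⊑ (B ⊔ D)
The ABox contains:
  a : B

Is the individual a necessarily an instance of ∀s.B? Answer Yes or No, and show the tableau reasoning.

No

1. a : ∀s.B?  L(a) = {B} ∪ {∃s.¬B}
   open: L(a) ⊇ {B, C, ∀s.C, ∃s.¬B, ∃s.¬D} (+ ∃-successors) — a ∉ ∀s.B possible
2. Hence a : ∀s.B: not entailed.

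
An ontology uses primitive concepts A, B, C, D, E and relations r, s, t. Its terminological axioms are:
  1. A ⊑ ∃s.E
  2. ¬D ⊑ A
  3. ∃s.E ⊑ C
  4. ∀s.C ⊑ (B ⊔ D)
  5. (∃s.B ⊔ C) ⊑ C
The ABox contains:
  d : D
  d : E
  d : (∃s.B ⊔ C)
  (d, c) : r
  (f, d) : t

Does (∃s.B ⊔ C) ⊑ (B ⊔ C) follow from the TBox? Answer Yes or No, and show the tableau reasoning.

Yes

1. (∃s.B ⊔ C) ⊑ (B ⊔ C)  ⇔  ((∃s.B ⊔ C) ⊓ (¬B ⊓ ¬C)) unsat w.r.t. T
   all branches close; clash {C, ¬C} at x₀
2. Hence (∃s.B ⊔ C) ⊑ (B ⊔ C): entailed.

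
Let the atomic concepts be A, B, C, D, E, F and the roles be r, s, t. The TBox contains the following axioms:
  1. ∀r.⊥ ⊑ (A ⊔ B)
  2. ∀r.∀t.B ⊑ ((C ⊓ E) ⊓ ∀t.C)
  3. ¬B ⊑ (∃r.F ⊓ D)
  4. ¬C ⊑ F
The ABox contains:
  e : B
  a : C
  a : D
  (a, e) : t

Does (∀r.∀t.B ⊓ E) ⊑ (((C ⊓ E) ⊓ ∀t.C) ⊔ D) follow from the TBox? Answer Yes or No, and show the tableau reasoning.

Yes

1. (∀r.∀t.B ⊓ E) ⊑ (((C ⊓ E) ⊓ ∀t.C) ⊔ D)  ⇔  ((∀r.∀t.B ⊓ E) ⊓ (((¬C ⊔ ¬E) ⊔ ∃t.¬C) ⊓ ¬D)) unsat w.r.t. T
   all branches close; clash {C, ¬C} at an ∃-successor
2. Hence (∀r.∀t.B ⊓ E) ⊑ (((C ⊓ E) ⊓ ∀t.C) ⊔ D): entailed.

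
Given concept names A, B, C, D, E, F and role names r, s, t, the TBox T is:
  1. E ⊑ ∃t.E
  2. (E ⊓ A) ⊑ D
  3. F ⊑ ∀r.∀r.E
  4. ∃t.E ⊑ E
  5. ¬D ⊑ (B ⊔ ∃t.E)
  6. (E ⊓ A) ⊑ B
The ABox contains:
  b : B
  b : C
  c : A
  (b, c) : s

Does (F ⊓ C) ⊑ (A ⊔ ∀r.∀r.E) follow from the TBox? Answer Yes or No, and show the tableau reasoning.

Yes

1. (F ⊓ C) ⊑ (A ⊔ ∀r.∀r.E)  ⇔  ((F ⊓ C) ⊓ (¬A ⊓ ∃r.∃r.¬E)) unsat w.r.t. T
   all branches close; clash {E, ¬E} at an ∃-successor
2. Hence (F ⊓ C) ⊑ (A ⊔ ∀r.∀r.E): entailed.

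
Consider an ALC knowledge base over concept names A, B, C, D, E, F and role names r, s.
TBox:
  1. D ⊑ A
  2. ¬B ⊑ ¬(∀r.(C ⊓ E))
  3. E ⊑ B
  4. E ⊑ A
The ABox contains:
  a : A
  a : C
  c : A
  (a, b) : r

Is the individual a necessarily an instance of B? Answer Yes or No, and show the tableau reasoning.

1. a : B?  L(a) = {A, C} ∪ {¬B}
   apply at a: ¬B⊑¬(∀r.(C ⊓ E))
   open: L(a) ⊇ {A, C, ¬B, ¬E, ∃r.(¬C ⊔ ¬E)} (+ ∃-successors) — a ∉ B possible
2. Hence a : B: not entailed.

No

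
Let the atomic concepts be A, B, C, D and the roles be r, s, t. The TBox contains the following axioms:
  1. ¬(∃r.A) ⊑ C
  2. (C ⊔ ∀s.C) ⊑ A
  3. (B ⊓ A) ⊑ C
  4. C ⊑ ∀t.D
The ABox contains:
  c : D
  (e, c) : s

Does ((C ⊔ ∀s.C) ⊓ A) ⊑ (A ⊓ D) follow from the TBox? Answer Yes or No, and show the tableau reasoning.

No

1. ((C ⊔ ∀s.C) ⊓ A) ⊑ (A ⊓ D)  ⇔  (((C ⊔ ∀s.C) ⊓ A) ⊓ (¬A ⊔ ¬D)) unsat w.r.t. T
   open: L(x₀) ⊇ {A, C, ¬D, ∀t.D}
2. Hence ((C ⊔ ∀s.C) ⊓ A) ⊑ (A ⊓ D): not entailed.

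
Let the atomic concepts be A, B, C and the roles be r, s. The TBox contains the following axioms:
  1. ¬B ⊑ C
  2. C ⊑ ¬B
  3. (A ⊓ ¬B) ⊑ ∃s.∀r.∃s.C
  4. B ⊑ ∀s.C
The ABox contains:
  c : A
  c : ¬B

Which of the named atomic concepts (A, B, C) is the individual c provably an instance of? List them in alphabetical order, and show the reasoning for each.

{A, C}

1. c : A?  L(c) = {A, ¬B} ∪ {¬A}
   clash {A, ¬A} at c — c ∈ A
2. c : B?  L(c) = {A, ¬B} ∪ {¬B}
   apply at c: ¬B⊑C
   open: L(c) ⊇ {A, C, ¬B, ∃s.∀r.∃s.C} (+ ∃-successors) — c ∉ B possible
3. c : C?  L(c) = {A, ¬B} ∪ {¬C}
   clash {C, ¬C} at c — c ∈ C
4. Entailed for c: {A, C}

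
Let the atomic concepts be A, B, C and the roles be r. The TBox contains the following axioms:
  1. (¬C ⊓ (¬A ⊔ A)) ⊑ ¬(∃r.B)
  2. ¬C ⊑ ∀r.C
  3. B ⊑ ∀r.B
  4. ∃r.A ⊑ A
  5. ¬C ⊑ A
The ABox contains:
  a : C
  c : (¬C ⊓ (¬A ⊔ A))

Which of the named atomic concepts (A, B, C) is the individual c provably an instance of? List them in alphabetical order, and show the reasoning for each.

{A}

1. c : A?  L(c) = {(¬C ⊓ (¬A ⊔ A))} ∪ {¬A}
   clash {A, ¬A} at c — c ∈ A
2. c : B?  L(c) = {(¬C ⊓ (¬A ⊔ A))} ∪ {¬B}
   apply at c: (¬C ⊓ (¬A ⊔ A))⊑¬(∃r.B); ¬C⊑∀r.C; ¬C⊑A
   open: L(c) ⊇ {A, ¬B, ¬C, ∀r.C, ∀r.¬B} — c ∉ B possible
3. c : C?  L(c) = {(¬C ⊓ (¬A ⊔ A))} ∪ {¬C}
   apply at c: (¬C ⊓ (¬A ⊔ A))⊑¬(∃r.B); ¬C⊑∀r.C; ¬C⊑A
   open: L(c) ⊇ {A, ¬B, ¬C, ∀r.C, ∀r.¬B} — c ∉ C possible
4. Entailed for c: {A}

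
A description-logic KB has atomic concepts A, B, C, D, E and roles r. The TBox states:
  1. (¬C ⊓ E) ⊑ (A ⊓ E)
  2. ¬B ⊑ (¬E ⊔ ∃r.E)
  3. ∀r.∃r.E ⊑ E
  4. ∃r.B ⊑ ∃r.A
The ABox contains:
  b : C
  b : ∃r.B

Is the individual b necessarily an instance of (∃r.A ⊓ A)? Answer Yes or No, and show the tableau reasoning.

No

1. b : (∃r.A ⊓ A)?  L(b) = {C, ∃r.B} ∪ {(∀r.¬A ⊔ ¬A)}
   apply at b: ∃r.B⊑∃r.A
   open: L(b) ⊇ {B, C, ¬A, ∃r.A, ∃r.B, …} (+ ∃-successors) — b ∉ (∃r.A ⊓ A) possible
2. Hence b : (∃r.A ⊓ A): not entailed.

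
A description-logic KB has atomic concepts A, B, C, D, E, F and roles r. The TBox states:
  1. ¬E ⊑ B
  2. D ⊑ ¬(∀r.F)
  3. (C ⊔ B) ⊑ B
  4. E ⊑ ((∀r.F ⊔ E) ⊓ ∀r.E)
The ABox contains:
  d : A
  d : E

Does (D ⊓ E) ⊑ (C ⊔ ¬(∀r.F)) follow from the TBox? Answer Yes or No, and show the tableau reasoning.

1. (D ⊓ E) ⊑ (C ⊔ ¬(∀r.F))  ⇔  ((D ⊓ E) ⊓ (¬C ⊓ ∀r.F)) unsat w.r.t. T
   all branches close; clash {F, ¬F} at an ∃-successor
2. Hence (D ⊓ E) ⊑ (C ⊔ ¬(∀r.F)): entailed.

Yes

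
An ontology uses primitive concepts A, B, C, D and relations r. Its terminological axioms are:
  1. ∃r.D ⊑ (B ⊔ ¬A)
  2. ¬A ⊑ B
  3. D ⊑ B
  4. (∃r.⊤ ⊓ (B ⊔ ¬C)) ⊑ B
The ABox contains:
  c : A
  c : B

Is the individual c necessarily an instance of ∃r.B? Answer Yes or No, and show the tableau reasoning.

No

1. c : ∃r.B?  L(c) = {A, B} ∪ {∀r.¬B}
   open: L(c) ⊇ {A, B, ∀r.¬B, ∀r.¬D} — c ∉ ∃r.B possible
2. Hence c : ∃r.B: not entailed.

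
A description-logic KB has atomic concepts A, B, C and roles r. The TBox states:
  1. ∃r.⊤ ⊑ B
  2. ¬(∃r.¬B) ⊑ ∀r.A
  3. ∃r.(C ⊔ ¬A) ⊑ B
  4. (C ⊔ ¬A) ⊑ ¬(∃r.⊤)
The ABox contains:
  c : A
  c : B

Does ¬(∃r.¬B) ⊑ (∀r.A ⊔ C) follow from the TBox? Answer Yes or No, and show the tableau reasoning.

Yes

1. ¬(∃r.¬B) ⊑ (∀r.A ⊔ C)  ⇔  (∀r.B ⊓ (∃r.¬A ⊓ ¬C)) unsat w.r.t. T
   all branches close; clash ⊥ at an ∃-successor
2. Hence ¬(∃r.¬B) ⊑ (∀r.A ⊔ C): entailed.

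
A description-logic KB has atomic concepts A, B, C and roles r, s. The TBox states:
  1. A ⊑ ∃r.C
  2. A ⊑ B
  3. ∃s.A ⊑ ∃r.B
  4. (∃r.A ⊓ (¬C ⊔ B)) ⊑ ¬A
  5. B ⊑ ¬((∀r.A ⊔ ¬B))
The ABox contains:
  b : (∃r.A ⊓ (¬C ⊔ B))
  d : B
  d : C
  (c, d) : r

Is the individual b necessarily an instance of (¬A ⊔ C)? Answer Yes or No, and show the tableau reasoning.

Yes

1. b : (¬A ⊔ C)?  L(b) = {(∃r.A ⊓ (¬C ⊔ B))} ∪ {(A ⊓ ¬C)}
   clash {A, ¬A} at b — b ∈ (¬A ⊔ C)
2. Hence b : (¬A ⊔ C): entailed.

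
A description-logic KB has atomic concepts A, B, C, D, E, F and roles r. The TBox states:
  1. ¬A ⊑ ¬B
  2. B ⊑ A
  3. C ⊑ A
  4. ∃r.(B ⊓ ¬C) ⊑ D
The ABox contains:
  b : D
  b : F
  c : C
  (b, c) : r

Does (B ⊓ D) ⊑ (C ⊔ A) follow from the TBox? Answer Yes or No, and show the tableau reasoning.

Yes

1. (B ⊓ D) ⊑ (C ⊔ A)  ⇔  ((B ⊓ D) ⊓ (¬C ⊓ ¬A)) unsat w.r.t. T
   all branches close; clash {B, ¬B} at x₀
2. Hence (B ⊓ D) ⊑ (C ⊔ A): entailed.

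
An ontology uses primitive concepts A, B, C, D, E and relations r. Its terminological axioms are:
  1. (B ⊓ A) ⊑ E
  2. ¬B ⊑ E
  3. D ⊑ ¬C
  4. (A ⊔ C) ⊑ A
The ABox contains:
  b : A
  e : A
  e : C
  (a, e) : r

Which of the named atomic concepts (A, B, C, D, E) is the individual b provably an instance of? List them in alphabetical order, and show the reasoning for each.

{A, E}

1. b : A?  L(b) = {A} ∪ {¬A}
   clash {A, ¬A} at b — b ∈ A
2. b : B?  L(b) = {A} ∪ {¬B}
   apply at b: ¬B⊑E
   open: L(b) ⊇ {A, E, ¬B, ¬D} — b ∉ B possible
3. b : C?  L(b) = {A} ∪ {¬C}
   open: L(b) ⊇ {A, B, E, ¬C} — b ∉ C possible
4. b : D?  L(b) = {A} ∪ {¬D}
   open: L(b) ⊇ {A, B, E, ¬D} — b ∉ D possible
5. b : E?  L(b) = {A} ∪ {¬E}
   clash {E, ¬E} at b — b ∈ E
6. Entailed for b: {A, E}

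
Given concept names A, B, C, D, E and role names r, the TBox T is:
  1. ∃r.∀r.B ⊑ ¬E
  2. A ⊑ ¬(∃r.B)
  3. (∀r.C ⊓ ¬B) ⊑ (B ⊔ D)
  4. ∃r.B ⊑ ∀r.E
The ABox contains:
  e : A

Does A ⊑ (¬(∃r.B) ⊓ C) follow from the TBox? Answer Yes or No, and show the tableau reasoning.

1. A ⊑ (¬(∃r.B) ⊓ C)  ⇔  (A ⊓ (∃r.B ⊔ ¬C)) unsat w.r.t. T
   apply at x₀: A⊑¬(∃r.B)
   open: L(x₀) ⊇ {A, ¬C, ∀r.¬B, ∀r.∃r.¬B, ∃r.¬C} (+ ∃-successors)
2. Hence A ⊑ (¬(∃r.B) ⊓ C): not entailed.

No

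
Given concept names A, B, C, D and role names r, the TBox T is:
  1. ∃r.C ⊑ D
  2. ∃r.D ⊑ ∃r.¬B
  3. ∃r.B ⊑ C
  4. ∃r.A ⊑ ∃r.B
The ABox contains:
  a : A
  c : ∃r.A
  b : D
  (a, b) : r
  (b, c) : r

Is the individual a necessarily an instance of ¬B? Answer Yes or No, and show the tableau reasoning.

No

1. a : ¬B?  L(a) = {A} ∪ {B}
   open: L(a) ⊇ {A, B, ∀r.¬A, ∀r.¬B, ∀r.¬C, …} (+ ∃-successors) — a ∉ ¬B possible
2. Hence a : ¬B: not entailed.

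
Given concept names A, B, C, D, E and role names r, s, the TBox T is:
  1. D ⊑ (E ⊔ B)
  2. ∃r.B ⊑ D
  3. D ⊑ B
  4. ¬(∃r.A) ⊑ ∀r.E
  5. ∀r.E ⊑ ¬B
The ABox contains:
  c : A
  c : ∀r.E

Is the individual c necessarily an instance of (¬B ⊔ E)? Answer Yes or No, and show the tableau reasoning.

1. c : (¬B ⊔ E)?  L(c) = {A, ∀r.E} ∪ {(B ⊓ ¬E)}
   clash {B, ¬B} at c — c ∈ (¬B ⊔ E)
2. Hence c : (¬B ⊔ E): entailed.

Yes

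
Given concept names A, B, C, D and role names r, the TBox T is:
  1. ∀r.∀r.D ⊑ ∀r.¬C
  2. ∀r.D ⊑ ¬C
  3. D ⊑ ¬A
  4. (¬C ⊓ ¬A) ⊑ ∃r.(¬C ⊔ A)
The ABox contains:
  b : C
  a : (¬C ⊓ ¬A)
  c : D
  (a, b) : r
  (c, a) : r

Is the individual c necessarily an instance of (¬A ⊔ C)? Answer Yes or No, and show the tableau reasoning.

Yes

1. c : (¬A ⊔ C)?  L(c) = {D} ∪ {(A ⊓ ¬C)}
   clash {A, ¬A} at c — c ∈ (¬A ⊔ C)
2. Hence c : (¬A ⊔ C): entailed.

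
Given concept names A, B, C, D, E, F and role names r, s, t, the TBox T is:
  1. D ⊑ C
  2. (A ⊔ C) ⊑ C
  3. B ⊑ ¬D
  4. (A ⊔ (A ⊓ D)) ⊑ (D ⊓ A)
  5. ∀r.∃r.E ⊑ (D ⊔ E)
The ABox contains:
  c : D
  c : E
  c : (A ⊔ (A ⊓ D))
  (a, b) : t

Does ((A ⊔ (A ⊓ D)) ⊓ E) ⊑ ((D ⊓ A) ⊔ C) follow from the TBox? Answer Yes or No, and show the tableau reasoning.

Yes

1. ((A ⊔ (A ⊓ D)) ⊓ E) ⊑ ((D ⊓ A) ⊔ C)  ⇔  (((A ⊔ (A ⊓ D)) ⊓ E) ⊓ ((¬D ⊔ ¬A) ⊓ ¬C)) unsat w.r.t. T
   all branches close; clash {D, ¬D} at x₀
2. Hence ((A ⊔ (A ⊓ D)) ⊓ E) ⊑ ((D ⊓ A) ⊔ C): entailed.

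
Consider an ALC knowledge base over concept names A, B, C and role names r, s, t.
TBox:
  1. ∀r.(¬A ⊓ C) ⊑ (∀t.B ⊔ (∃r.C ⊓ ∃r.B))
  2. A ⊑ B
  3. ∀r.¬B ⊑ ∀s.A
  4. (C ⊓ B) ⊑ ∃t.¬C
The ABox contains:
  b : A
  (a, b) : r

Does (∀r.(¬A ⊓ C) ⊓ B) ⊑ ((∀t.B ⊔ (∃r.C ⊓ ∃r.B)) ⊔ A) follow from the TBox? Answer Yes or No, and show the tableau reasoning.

1. (∀r.(¬A ⊓ C) ⊓ B) ⊑ ((∀t.B ⊔ (∃r.C ⊓ ∃r.B)) ⊔ A)  ⇔  ((∀r.(¬A ⊓ C) ⊓ B) ⊓ ((∃t.¬B ⊓ (∀r.¬C ⊔ ∀r.¬B)) ⊓ ¬A)) unsat w.r.t. T
   all branches close; clash {B, ¬B} at an ∃-successor
2. Hence (∀r.(¬A ⊓ C) ⊓ B) ⊑ ((∀t.B ⊔ (∃r.C ⊓ ∃r.B)) ⊔ A): entailed.

Yes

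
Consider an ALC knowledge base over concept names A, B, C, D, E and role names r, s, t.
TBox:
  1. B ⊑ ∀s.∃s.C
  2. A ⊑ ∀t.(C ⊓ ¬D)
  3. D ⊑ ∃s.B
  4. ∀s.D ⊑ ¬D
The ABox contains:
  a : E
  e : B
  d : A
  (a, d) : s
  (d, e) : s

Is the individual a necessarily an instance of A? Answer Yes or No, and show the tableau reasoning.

No

1. a : A?  L(a) = {E} ∪ {¬A}
   open: L(a) ⊇ {E, ¬A, ¬B, ¬D} — a ∉ A possible
2. Hence a : A: not entailed.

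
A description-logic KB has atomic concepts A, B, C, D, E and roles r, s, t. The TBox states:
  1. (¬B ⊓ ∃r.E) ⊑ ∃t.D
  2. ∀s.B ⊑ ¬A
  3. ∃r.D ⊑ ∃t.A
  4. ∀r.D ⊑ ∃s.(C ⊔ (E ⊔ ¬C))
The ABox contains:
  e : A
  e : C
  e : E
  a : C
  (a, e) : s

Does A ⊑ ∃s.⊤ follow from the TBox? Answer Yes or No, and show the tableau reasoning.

1. A ⊑ ∃s.⊤  ⇔  (A ⊓ ∀s.⊥) unsat w.r.t. T
   all branches close; clash {A, ¬A} at x₀
2. Hence A ⊑ ∃s.⊤: entailed.

Yes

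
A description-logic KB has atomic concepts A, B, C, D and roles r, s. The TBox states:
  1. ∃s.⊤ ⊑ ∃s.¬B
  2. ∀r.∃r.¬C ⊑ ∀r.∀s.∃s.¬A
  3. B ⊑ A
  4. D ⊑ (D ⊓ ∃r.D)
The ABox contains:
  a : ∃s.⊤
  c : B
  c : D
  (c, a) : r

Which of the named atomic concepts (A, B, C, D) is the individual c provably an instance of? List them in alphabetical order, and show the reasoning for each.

{A, B, D}

1. c : A?  L(c) = {B, D} ∪ {¬A}
   clash {A, ¬A} at c — c ∈ A
2. c : B?  L(c) = {B, D} ∪ {¬B}
   clash {B, ¬B} at c — c ∈ B
3. c : C?  L(c) = {B, D} ∪ {¬C}
   apply at c: B⊑A; D⊑(D ⊓ ∃r.D)
   open: L(c) ⊇ {A, B, D, ¬C, ∀s.⊥, …} (+ ∃-successors) — c ∉ C possible
4. c : D?  L(c) = {B, D} ∪ {¬D}
   clash {D, ¬D} at c — c ∈ D
5. Entailed for c: {A, B, D}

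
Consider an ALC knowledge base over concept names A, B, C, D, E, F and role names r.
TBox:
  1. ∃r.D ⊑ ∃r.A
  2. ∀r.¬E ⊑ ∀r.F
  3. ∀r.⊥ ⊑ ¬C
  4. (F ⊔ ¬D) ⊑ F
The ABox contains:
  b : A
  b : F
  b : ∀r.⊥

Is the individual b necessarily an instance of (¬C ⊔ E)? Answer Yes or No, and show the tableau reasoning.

1. b : (¬C ⊔ E)?  L(b) = {A, F, ∀r.⊥} ∪ {(C ⊓ ¬E)}
   clash {C, ¬C} at b — b ∈ (¬C ⊔ E)
2. Hence b : (¬C ⊔ E): entailed.

Yes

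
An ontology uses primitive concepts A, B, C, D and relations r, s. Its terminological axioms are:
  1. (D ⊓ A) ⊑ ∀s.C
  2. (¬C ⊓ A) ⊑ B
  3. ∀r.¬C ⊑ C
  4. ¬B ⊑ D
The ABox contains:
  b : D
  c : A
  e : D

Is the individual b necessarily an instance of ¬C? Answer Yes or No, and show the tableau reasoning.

1. b : ¬C?  L(b) = {D} ∪ {C}
   open: L(b) ⊇ {C, D, ¬A} — b ∉ ¬C possible
2. Hence b : ¬C: not entailed.

No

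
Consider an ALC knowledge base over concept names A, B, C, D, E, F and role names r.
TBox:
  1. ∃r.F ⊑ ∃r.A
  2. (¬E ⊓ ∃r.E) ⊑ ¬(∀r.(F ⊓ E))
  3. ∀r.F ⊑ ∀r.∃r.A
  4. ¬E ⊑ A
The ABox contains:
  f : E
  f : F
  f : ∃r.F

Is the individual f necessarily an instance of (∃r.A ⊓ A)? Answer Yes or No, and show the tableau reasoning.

No

1. f : (∃r.A ⊓ A)?  L(f) = {E, F, ∃r.F} ∪ {(∀r.¬A ⊔ ¬A)}
   apply at f: ∃r.F⊑∃r.A
   open: L(f) ⊇ {E, F, ¬A, ∃r.A, ∃r.F, …} (+ ∃-successors) — f ∉ (∃r.A ⊓ A) possible
2. Hence f : (∃r.A ⊓ A): not entailed.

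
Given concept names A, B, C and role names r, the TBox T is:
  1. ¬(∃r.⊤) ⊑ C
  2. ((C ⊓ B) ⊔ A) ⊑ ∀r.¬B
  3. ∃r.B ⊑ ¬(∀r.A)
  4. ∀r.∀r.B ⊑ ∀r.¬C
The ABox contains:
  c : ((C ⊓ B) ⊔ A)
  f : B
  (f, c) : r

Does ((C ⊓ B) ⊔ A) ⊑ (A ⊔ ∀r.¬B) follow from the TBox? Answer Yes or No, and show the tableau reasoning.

Yes

1. ((C ⊓ B) ⊔ A) ⊑ (A ⊔ ∀r.¬B)  ⇔  (((C ⊓ B) ⊔ A) ⊓ (¬A ⊓ ∃r.B)) unsat w.r.t. T
   all branches close; clash {A, ¬A} at x₀
2. Hence ((C ⊓ B) ⊔ A) ⊑ (A ⊔ ∀r.¬B): entailed.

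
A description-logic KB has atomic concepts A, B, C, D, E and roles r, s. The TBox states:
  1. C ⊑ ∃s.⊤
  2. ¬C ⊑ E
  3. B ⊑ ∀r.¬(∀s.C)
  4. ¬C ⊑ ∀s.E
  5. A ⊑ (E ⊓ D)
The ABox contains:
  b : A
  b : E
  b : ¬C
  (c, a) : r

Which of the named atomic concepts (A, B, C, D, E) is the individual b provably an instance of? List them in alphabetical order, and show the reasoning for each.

1. b : A?  L(b) = {A, E, ¬C} ∪ {¬A}
   clash {A, ¬A} at b — b ∈ A
2. b : B?  L(b) = {A, E, ¬C} ∪ {¬B}
   apply at b: ¬C⊑∀s.E; A⊑(E ⊓ D)
   open: L(b) ⊇ {A, D, E, ¬B, ¬C, …} — b ∉ B possible
3. b : C?  L(b) = {A, E, ¬C} ∪ {¬C}
   apply at b: ¬C⊑∀s.E; A⊑(E ⊓ D)
   open: L(b) ⊇ {A, D, E, ¬B, ¬C, …} — b ∉ C possible
4. b : D?  L(b) = {A, E, ¬C} ∪ {¬D}
   clash {D, ¬D} at b — b ∈ D
5. b : E?  L(b) = {A, E, ¬C} ∪ {¬E}
   clash {E, ¬E} at b — b ∈ E
6. Entailed for b: {A, D, E}

{A, D, E}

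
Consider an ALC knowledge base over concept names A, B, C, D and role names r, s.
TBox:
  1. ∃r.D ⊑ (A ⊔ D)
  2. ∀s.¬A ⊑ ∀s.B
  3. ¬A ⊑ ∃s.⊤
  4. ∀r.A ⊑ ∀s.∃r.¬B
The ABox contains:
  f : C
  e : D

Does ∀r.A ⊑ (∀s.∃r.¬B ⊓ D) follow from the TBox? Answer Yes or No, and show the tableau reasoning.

1. ∀r.A ⊑ (∀s.∃r.¬B ⊓ D)  ⇔  (∀r.A ⊓ (∃s.∀r.B ⊔ ¬D)) unsat w.r.t. T
   apply at x₀: ∀r.A⊑∀s.∃r.¬B
   open: L(x₀) ⊇ {A, ¬D, ∀r.A, ∀r.¬D, ∀s.∃r.¬B, …} (+ ∃-successors)
2. Hence ∀r.A ⊑ (∀s.∃r.¬B ⊓ D): not entailed.

No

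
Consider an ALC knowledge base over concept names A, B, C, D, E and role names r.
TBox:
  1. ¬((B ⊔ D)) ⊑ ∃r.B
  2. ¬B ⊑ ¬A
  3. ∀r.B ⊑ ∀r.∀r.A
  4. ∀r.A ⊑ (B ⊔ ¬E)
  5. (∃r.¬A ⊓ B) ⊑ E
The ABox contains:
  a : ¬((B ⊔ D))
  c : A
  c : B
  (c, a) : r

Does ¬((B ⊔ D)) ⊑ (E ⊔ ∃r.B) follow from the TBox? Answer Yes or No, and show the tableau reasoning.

1. ¬((B ⊔ D)) ⊑ (E ⊔ ∃r.B)  ⇔  ((¬B ⊓ ¬D) ⊓ (¬E ⊓ ∀r.¬B)) unsat w.r.t. T
   all branches close; clash {E, ¬E} at x₀
2. Hence ¬((B ⊔ D)) ⊑ (E ⊔ ∃r.B): entailed.

Yes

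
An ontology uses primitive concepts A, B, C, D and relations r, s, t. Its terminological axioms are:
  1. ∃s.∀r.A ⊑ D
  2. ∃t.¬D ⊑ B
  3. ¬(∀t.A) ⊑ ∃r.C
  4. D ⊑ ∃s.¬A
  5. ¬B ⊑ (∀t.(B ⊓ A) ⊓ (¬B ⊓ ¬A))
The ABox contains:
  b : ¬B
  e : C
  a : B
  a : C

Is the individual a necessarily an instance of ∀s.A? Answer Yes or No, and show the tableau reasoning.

No

1. a : ∀s.A?  L(a) = {B, C} ∪ {∃s.¬A}
   open: L(a) ⊇ {B, C, ∀s.∃r.¬A, ∀t.A, ∃s.¬A} (+ ∃-successors) — a ∉ ∀s.A possible
2. Hence a : ∀s.A: not entailed.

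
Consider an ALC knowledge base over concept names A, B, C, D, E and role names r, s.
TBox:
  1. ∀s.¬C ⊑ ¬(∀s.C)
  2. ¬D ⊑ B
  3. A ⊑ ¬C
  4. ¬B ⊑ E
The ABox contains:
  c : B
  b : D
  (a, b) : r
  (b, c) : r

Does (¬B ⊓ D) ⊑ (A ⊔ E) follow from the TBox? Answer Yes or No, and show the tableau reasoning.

Yes

1. (¬B ⊓ D) ⊑ (A ⊔ E)  ⇔  ((¬B ⊓ D) ⊓ (¬A ⊓ ¬E)) unsat w.r.t. T
   all branches close; clash {E, ¬E} at x₀
2. Hence (¬B ⊓ D) ⊑ (A ⊔ E): entailed.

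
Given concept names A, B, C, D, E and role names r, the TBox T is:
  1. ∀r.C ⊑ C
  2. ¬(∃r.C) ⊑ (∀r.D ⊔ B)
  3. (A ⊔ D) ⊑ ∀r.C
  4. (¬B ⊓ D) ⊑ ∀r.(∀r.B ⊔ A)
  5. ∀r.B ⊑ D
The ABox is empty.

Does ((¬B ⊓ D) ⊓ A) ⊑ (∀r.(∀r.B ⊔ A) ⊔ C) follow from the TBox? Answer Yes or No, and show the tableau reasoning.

1. ((¬B ⊓ D) ⊓ A) ⊑ (∀r.(∀r.B ⊔ A) ⊔ C)  ⇔  (((¬B ⊓ D) ⊓ A) ⊓ (∃r.(∃r.¬B ⊓ ¬A) ⊓ ¬C)) unsat w.r.t. T
   all branches close; clash {B, ¬B} at x₀
2. Hence ((¬B ⊓ D) ⊓ A) ⊑ (∀r.(∀r.B ⊔ A) ⊔ C): entailed.

Yes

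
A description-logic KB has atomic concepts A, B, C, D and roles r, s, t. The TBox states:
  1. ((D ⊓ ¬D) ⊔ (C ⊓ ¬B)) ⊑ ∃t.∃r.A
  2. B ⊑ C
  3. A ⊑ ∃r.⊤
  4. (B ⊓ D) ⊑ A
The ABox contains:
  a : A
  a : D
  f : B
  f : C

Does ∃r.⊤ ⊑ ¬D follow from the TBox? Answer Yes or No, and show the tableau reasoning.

1. ∃r.⊤ ⊑ ¬D  ⇔  (∃r.⊤ ⊓ D) unsat w.r.t. T
   open: L(x₀) ⊇ {D, ¬B, ¬C, ∃r.⊤} (+ ∃-successors)
2. Hence ∃r.⊤ ⊑ ¬D: not entailed.

No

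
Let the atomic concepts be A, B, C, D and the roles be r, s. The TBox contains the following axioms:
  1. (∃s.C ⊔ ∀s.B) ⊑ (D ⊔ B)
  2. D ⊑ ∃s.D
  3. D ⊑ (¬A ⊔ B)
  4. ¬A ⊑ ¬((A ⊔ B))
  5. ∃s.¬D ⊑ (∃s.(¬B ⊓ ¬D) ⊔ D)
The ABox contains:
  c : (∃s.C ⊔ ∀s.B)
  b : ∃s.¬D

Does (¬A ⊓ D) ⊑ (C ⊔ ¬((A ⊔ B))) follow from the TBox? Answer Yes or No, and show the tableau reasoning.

1. (¬A ⊓ D) ⊑ (C ⊔ ¬((A ⊔ B)))  ⇔  ((¬A ⊓ D) ⊓ (¬C ⊓ (A ⊔ B))) unsat w.r.t. T
   all branches close; clash {B, ¬B} at x₀
2. Hence (¬A ⊓ D) ⊑ (C ⊔ ¬((A ⊔ B))): entailed.

Yes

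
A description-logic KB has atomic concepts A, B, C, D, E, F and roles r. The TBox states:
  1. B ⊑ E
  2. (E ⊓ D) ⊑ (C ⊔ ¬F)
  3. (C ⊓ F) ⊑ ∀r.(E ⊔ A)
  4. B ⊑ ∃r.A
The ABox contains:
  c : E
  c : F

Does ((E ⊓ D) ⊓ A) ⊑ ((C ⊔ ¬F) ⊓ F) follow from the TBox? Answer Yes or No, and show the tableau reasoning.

No

1. ((E ⊓ D) ⊓ A) ⊑ ((C ⊔ ¬F) ⊓ F)  ⇔  (((E ⊓ D) ⊓ A) ⊓ ((¬C ⊓ F) ⊔ ¬F)) unsat w.r.t. T
   apply at x₀: (E ⊓ D)⊑(C ⊔ ¬F)
   open: L(x₀) ⊇ {A, D, E, ¬B, ¬F}
2. Hence ((E ⊓ D) ⊓ A) ⊑ ((C ⊔ ¬F) ⊓ F): not entailed.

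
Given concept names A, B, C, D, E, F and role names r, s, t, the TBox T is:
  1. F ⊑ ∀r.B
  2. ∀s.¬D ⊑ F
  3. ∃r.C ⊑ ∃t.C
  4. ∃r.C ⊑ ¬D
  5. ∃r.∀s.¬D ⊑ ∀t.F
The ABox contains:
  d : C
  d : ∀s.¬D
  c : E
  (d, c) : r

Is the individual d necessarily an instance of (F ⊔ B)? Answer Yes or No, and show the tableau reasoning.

1. d : (F ⊔ B)?  L(d) = {C, ∀s.¬D} ∪ {(¬F ⊓ ¬B)}
   clash {F, ¬F} at d — d ∈ (F ⊔ B)
2. Hence d : (F ⊔ B): entailed.

Yes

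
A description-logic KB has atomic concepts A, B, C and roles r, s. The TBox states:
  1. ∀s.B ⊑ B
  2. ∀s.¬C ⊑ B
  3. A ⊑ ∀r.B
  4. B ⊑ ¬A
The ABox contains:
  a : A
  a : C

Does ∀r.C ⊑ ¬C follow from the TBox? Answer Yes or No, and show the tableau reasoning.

No

1. ∀r.C ⊑ ¬C  ⇔  (∀r.C ⊓ C) unsat w.r.t. T
   open: L(x₀) ⊇ {C, ¬A, ∀r.C, ∃s.C, ∃s.¬B} (+ ∃-successors)
2. Hence ∀r.C ⊑ ¬C: not entailed.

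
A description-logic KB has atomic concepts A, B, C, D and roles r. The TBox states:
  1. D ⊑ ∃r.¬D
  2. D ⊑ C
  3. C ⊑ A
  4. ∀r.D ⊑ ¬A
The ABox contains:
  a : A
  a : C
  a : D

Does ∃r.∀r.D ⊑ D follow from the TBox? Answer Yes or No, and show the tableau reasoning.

No

1. ∃r.∀r.D ⊑ D  ⇔  (∃r.∀r.D ⊓ ¬D) unsat w.r.t. T
   open: L(x₀) ⊇ {¬C, ¬D, ∃r.¬D, ∃r.∀r.D} (+ ∃-successors)
2. Hence ∃r.∀r.D ⊑ D: not entailed.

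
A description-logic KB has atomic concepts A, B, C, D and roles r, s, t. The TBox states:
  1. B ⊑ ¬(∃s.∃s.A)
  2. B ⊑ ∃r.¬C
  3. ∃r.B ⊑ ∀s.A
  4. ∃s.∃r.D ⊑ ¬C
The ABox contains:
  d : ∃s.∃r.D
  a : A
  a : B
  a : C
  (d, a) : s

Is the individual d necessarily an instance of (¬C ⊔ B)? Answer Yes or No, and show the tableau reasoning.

1. d : (¬C ⊔ B)?  L(d) = {∃s.∃r.D} ∪ {(C ⊓ ¬B)}
   clash {C, ¬C} at d — d ∈ (¬C ⊔ B)
2. Hence d : (¬C ⊔ B): entailed.

Yes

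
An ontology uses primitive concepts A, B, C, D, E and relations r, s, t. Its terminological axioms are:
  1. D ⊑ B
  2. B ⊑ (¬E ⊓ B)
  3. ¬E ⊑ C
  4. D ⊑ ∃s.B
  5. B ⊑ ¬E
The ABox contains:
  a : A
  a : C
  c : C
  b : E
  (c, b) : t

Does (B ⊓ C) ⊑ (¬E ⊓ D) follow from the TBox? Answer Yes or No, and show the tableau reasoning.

No

1. (B ⊓ C) ⊑ (¬E ⊓ D)  ⇔  ((B ⊓ C) ⊓ (E ⊔ ¬D)) unsat w.r.t. T
   apply at x₀: B⊑(¬E ⊓ B); B⊑¬E
   open: L(x₀) ⊇ {B, C, ¬D, ¬E}
2. Hence (B ⊓ C) ⊑ (¬E ⊓ D): not entailed.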